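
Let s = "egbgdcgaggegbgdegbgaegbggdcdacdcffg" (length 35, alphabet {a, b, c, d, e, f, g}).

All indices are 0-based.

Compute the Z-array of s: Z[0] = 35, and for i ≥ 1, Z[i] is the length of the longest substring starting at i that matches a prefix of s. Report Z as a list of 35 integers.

[35, 0, 0, 0, 0, 0, 0, 0, 0, 0, 5, 0, 0, 0, 0, 4, 0, 0, 0, 0, 4, 0, 0, 0, 0, 0, 0, 0, 0, 0, 0, 0, 0, 0, 0]

Z[0]=35
i=1: outside box; Z[1]=0
i=2: outside box; Z[2]=0
i=3: outside box; Z[3]=0
i=4: outside box; Z[4]=0
i=5: outside box; Z[5]=0
i=6: outside box; Z[6]=0
i=7: outside box; Z[7]=0
i=8: outside box; Z[8]=0
i=9: outside box; Z[9]=0
i=10: outside box; Z[10]=5 scan→box=[10,15)
i=11: min(r-i=4, Z[1]=0)=0; Z[11]=0
i=12: min(r-i=3, Z[2]=0)=0; Z[12]=0
i=13: min(r-i=2, Z[3]=0)=0; Z[13]=0
i=14: min(r-i=1, Z[4]=0)=0; Z[14]=0
i=15: outside box; Z[15]=4 scan→box=[15,19)
i=16: min(r-i=3, Z[1]=0)=0; Z[16]=0
i=17: min(r-i=2, Z[2]=0)=0; Z[17]=0
i=18: min(r-i=1, Z[3]=0)=0; Z[18]=0
i=19: outside box; Z[19]=0
i=20: outside box; Z[20]=4 scan→box=[20,24)
i=21: min(r-i=3, Z[1]=0)=0; Z[21]=0
i=22: min(r-i=2, Z[2]=0)=0; Z[22]=0
i=23: min(r-i=1, Z[3]=0)=0; Z[23]=0
i=24: outside box; Z[24]=0
i=25: outside box; Z[25]=0
i=26: outside box; Z[26]=0
i=27: outside box; Z[27]=0
i=28: outside box; Z[28]=0
i=29: outside box; Z[29]=0
i=30: outside box; Z[30]=0
i=31: outside box; Z[31]=0
i=32: outside box; Z[32]=0
i=33: outside box; Z[33]=0
i=34: outside box; Z[34]=0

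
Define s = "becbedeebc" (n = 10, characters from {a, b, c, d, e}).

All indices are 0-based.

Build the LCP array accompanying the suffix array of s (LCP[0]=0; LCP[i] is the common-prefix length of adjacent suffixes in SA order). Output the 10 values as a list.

[0, 1, 2, 0, 1, 0, 0, 1, 1, 1]

sorted suffixes:
  #0 SA[0]=8  'bc'
  #1 SA[1]=0  'becbedeebc'
  #2 SA[2]=3  'bedeebc'
  #3 SA[3]=9  'c'
  #4 SA[4]=2  'cbedeebc'
  #5 SA[5]=5  'deebc'
  #6 SA[6]=7  'ebc'
  #7 SA[7]=1  'ecbedeebc'
  #8 SA[8]=4  'edeebc'
  #9 SA[9]=6  'eebc'

SA = [8, 0, 3, 9, 2, 5, 7, 1, 4, 6]
rank  pair      lcp
   1  s[8:],s[0:]  1  'b'
   2  s[0:],s[3:]  2  'be'
   3  s[3:],s[9:]  0  ''
   4  s[9:],s[2:]  1  'c'
   5  s[2:],s[5:]  0  ''
   6  s[5:],s[7:]  0  ''
   7  s[7:],s[1:]  1  'e'
   8  s[1:],s[4:]  1  'e'
   9  s[4:],s[6:]  1  'e'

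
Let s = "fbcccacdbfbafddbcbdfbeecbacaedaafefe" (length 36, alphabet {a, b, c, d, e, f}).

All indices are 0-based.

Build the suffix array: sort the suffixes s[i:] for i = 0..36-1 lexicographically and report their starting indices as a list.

rank→(start, suffix):
  0 → (30, 'aafefe')
  1 → (25, 'acaedaafefe')
  2 → (5, 'acdbfbafddbcbdfbeecbacaedaafefe')
  3 → (27, 'aedaafefe')
  4 → (11, 'afddbcbdfbeecbacaedaafefe')
  5 → (31, 'afefe')
  6 → (24, 'bacaedaafefe')
  7 → (10, 'bafddbcbdfbeecbacaedaafefe')
  8 → (15, 'bcbdfbeecbacaedaafefe')
  9 → (1, 'bcccacdbfbafddbcbdfbeecbacaedaafefe')
  10 → (17, 'bdfbeecbacaedaafefe')
  11 → (20, 'beecbacaedaafefe')
  12 → (8, 'bfbafddbcbdfbeecbacaedaafefe')
  13 → (4, 'cacdbfbafddbcbdfbeecbacaedaafefe')
  14 → (26, 'caedaafefe')
  15 → (23, 'cbacaedaafefe')
  16 → (16, 'cbdfbeecbacaedaafefe')
  17 → (3, 'ccacdbfbafddbcbdfbeecbacaedaafefe')
  18 → (2, 'cccacdbfbafddbcbdfbeecbacaedaafefe')
  19 → (6, 'cdbfbafddbcbdfbeecbacaedaafefe')
  20 → (29, 'daafefe')
  21 → (14, 'dbcbdfbeecbacaedaafefe')
  22 → (7, 'dbfbafddbcbdfbeecbacaedaafefe')
  23 → (13, 'ddbcbdfbeecbacaedaafefe')
  24 → (18, 'dfbeecbacaedaafefe')
  25 → (35, 'e')
  26 → (22, 'ecbacaedaafefe')
  27 → (28, 'edaafefe')
  28 → (21, 'eecbacaedaafefe')
  29 → (33, 'efe')
  30 → (9, 'fbafddbcbdfbeecbacaedaafefe')
  31 → (0, 'fbcccacdbfbafddbcbdfbeecbacaedaafefe')
  32 → (19, 'fbeecbacaedaafefe')
  33 → (12, 'fddbcbdfbeecbacaedaafefe')
  34 → (34, 'fe')
  35 → (32, 'fefe')

[30, 25, 5, 27, 11, 31, 24, 10, 15, 1, 17, 20, 8, 4, 26, 23, 16, 3, 2, 6, 29, 14, 7, 13, 18, 35, 22, 28, 21, 33, 9, 0, 19, 12, 34, 32]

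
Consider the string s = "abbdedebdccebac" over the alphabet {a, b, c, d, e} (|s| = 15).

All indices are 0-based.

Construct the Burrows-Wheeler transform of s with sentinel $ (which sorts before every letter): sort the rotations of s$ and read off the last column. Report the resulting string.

rank  rotation          last
    0  $abbdedebdccebac  c
    1  abbdedebdccebac$  $
    2  ac$abbdedebdcceb  b
    3  bac$abbdedebdcce  e
    4  bbdedebdccebac$a  a
    5  bdccebac$abbdede  e
    6  bdedebdccebac$ab  b
    7  c$abbdedebdcceba  a
    8  ccebac$abbdedebd  d
    9  cebac$abbdedebdc  c
   10  dccebac$abbdedeb  b
   11  debdccebac$abbde  e
   12  dedebdccebac$abb  b
   13  ebac$abbdedebdcc  c
   14  ebdccebac$abbded  d
   15  edebdccebac$abbd  d

c$beaebadcbebcdd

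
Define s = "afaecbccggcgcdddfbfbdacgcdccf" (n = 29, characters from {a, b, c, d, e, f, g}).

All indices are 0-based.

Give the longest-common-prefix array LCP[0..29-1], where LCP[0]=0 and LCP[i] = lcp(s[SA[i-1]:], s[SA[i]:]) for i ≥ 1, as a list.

rank→(start, suffix):
  0 → (21, 'acgcdccf')
  1 → (2, 'aecbccggcgcdddfbfbdacgcdccf')
  2 → (0, 'afaecbccggcgcdddfbfbdacgcdccf')
  3 → (5, 'bccggcgcdddfbfbdacgcdccf')
  4 → (19, 'bdacgcdccf')
  5 → (17, 'bfbdacgcdccf')
  6 → (4, 'cbccggcgcdddfbfbdacgcdccf')
  7 → (26, 'ccf')
  8 → (6, 'ccggcgcdddfbfbdacgcdccf')
  9 → (24, 'cdccf')
  10 → (12, 'cdddfbfbdacgcdccf')
  11 → (27, 'cf')
  12 → (22, 'cgcdccf')
  13 → (10, 'cgcdddfbfbdacgcdccf')
  14 → (7, 'cggcgcdddfbfbdacgcdccf')
  15 → (20, 'dacgcdccf')
  16 → (25, 'dccf')
  17 → (13, 'dddfbfbdacgcdccf')
  18 → (14, 'ddfbfbdacgcdccf')
  19 → (15, 'dfbfbdacgcdccf')
  20 → (3, 'ecbccggcgcdddfbfbdacgcdccf')
  21 → (28, 'f')
  22 → (1, 'faecbccggcgcdddfbfbdacgcdccf')
  23 → (18, 'fbdacgcdccf')
  24 → (16, 'fbfbdacgcdccf')
  25 → (23, 'gcdccf')
  26 → (11, 'gcdddfbfbdacgcdccf')
  27 → (9, 'gcgcdddfbfbdacgcdccf')
  28 → (8, 'ggcgcdddfbfbdacgcdccf')

SA = [21, 2, 0, 5, 19, 17, 4, 26, 6, 24, 12, 27, 22, 10, 7, 20, 25, 13, 14, 15, 3, 28, 1, 18, 16, 23, 11, 9, 8]
i: (SA[i-1],SA[i]) lcp shared
  1: (21,2) 1 'a'
  2: (2,0) 1 'a'
  3: (0,5) 0 ''
  4: (5,19) 1 'b'
  5: (19,17) 1 'b'
  6: (17,4) 0 ''
  7: (4,26) 1 'c'
  8: (26,6) 2 'cc'
  9: (6,24) 1 'c'
  10: (24,12) 2 'cd'
  11: (12,27) 1 'c'
  12: (27,22) 1 'c'
  13: (22,10) 4 'cgcd'
  14: (10,7) 2 'cg'
  15: (7,20) 0 ''
  16: (20,25) 1 'd'
  17: (25,13) 1 'd'
  18: (13,14) 2 'dd'
  19: (14,15) 1 'd'
  20: (15,3) 0 ''
  21: (3,28) 0 ''
  22: (28,1) 1 'f'
  23: (1,18) 1 'f'
  24: (18,16) 2 'fb'
  25: (16,23) 0 ''
  26: (23,11) 3 'gcd'
  27: (11,9) 2 'gc'
  28: (9,8) 1 'g'

[0, 1, 1, 0, 1, 1, 0, 1, 2, 1, 2, 1, 1, 4, 2, 0, 1, 1, 2, 1, 0, 0, 1, 1, 2, 0, 3, 2, 1]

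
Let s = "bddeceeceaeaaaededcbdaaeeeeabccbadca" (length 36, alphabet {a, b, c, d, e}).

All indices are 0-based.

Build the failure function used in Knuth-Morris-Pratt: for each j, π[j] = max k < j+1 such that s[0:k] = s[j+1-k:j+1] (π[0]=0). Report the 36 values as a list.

π[0] = 0
j=1 s[j]='d': π[1]=0 (border '')
j=2 s[j]='d': π[2]=0 (border '')
j=3 s[j]='e': π[3]=0 (border '')
j=4 s[j]='c': π[4]=0 (border '')
j=5 s[j]='e': π[5]=0 (border '')
j=6 s[j]='e': π[6]=0 (border '')
j=7 s[j]='c': π[7]=0 (border '')
j=8 s[j]='e': π[8]=0 (border '')
j=9 s[j]='a': π[9]=0 (border '')
j=10 s[j]='e': π[10]=0 (border '')
j=11 s[j]='a': π[11]=0 (border '')
j=12 s[j]='a': π[12]=0 (border '')
j=13 s[j]='a': π[13]=0 (border '')
j=14 s[j]='e': π[14]=0 (border '')
j=15 s[j]='d': π[15]=0 (border '')
j=16 s[j]='e': π[16]=0 (border '')
j=17 s[j]='d': π[17]=0 (border '')
j=18 s[j]='c': π[18]=0 (border '')
j=19 s[j]='b': π[19]=1 (border 'b')
j=20 s[j]='d': π[20]=2 (border 'bd')
j=21 s[j]='a': k: 2→0; π[21]=0 (border '')
j=22 s[j]='a': π[22]=0 (border '')
j=23 s[j]='e': π[23]=0 (border '')
j=24 s[j]='e': π[24]=0 (border '')
j=25 s[j]='e': π[25]=0 (border '')
j=26 s[j]='e': π[26]=0 (border '')
j=27 s[j]='a': π[27]=0 (border '')
j=28 s[j]='b': π[28]=1 (border 'b')
j=29 s[j]='c': k: 1→0; π[29]=0 (border '')
j=30 s[j]='c': π[30]=0 (border '')
j=31 s[j]='b': π[31]=1 (border 'b')
j=32 s[j]='a': k: 1→0; π[32]=0 (border '')
j=33 s[j]='d': π[33]=0 (border '')
j=34 s[j]='c': π[34]=0 (border '')
j=35 s[j]='a': π[35]=0 (border '')

[0, 0, 0, 0, 0, 0, 0, 0, 0, 0, 0, 0, 0, 0, 0, 0, 0, 0, 0, 1, 2, 0, 0, 0, 0, 0, 0, 0, 1, 0, 0, 1, 0, 0, 0, 0]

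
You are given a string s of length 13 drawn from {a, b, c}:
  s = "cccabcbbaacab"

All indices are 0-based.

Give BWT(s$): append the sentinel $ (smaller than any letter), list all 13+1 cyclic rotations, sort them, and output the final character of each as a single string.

rank  rotation        last
    0  $cccabcbbaacab  b
    1  aacab$cccabcbb  b
    2  ab$cccabcbbaac  c
    3  abcbbaacab$ccc  c
    4  acab$cccabcbba  a
    5  b$cccabcbbaaca  a
    6  baacab$cccabcb  b
    7  bbaacab$cccabc  c
    8  bcbbaacab$ccca  a
    9  cab$cccabcbbaa  a
   10  cabcbbaacab$cc  c
   11  cbbaacab$cccab  b
   12  ccabcbbaacab$c  c
   13  cccabcbbaacab$  $

bbccaabcaacbc$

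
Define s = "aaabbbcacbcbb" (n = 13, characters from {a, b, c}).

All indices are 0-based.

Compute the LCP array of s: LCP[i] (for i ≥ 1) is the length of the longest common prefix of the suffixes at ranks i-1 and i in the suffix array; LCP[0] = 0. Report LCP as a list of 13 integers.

sorted suffixes:
  #0 SA[0]=0  'aaabbbcacbcbb'
  #1 SA[1]=1  'aabbbcacbcbb'
  #2 SA[2]=2  'abbbcacbcbb'
  #3 SA[3]=7  'acbcbb'
  #4 SA[4]=12  'b'
  #5 SA[5]=11  'bb'
  #6 SA[6]=3  'bbbcacbcbb'
  #7 SA[7]=4  'bbcacbcbb'
  #8 SA[8]=5  'bcacbcbb'
  #9 SA[9]=9  'bcbb'
  #10 SA[10]=6  'cacbcbb'
  #11 SA[11]=10  'cbb'
  #12 SA[12]=8  'cbcbb'

SA = [0, 1, 2, 7, 12, 11, 3, 4, 5, 9, 6, 10, 8]
rank  pair      lcp
   1  s[0:],s[1:]  2  'aa'
   2  s[1:],s[2:]  1  'a'
   3  s[2:],s[7:]  1  'a'
   4  s[7:],s[12:]  0  ''
   5  s[12:],s[11:]  1  'b'
   6  s[11:],s[3:]  2  'bb'
   7  s[3:],s[4:]  2  'bb'
   8  s[4:],s[5:]  1  'b'
   9  s[5:],s[9:]  2  'bc'
  10  s[9:],s[6:]  0  ''
  11  s[6:],s[10:]  1  'c'
  12  s[10:],s[8:]  2  'cb'

[0, 2, 1, 1, 0, 1, 2, 2, 1, 2, 0, 1, 2]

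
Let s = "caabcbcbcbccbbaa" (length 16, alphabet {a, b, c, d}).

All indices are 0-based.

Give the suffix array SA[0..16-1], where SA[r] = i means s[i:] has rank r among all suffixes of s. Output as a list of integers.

[15, 14, 1, 2, 13, 12, 3, 5, 7, 9, 0, 11, 4, 6, 8, 10]

sorted suffixes:
  #0 SA[0]=15  'a'
  #1 SA[1]=14  'aa'
  #2 SA[2]=1  'aabcbcbcbccbbaa'
  #3 SA[3]=2  'abcbcbcbccbbaa'
  #4 SA[4]=13  'baa'
  #5 SA[5]=12  'bbaa'
  #6 SA[6]=3  'bcbcbcbccbbaa'
  #7 SA[7]=5  'bcbcbccbbaa'
  #8 SA[8]=7  'bcbccbbaa'
  #9 SA[9]=9  'bccbbaa'
  #10 SA[10]=0  'caabcbcbcbccbbaa'
  #11 SA[11]=11  'cbbaa'
  #12 SA[12]=4  'cbcbcbccbbaa'
  #13 SA[13]=6  'cbcbccbbaa'
  #14 SA[14]=8  'cbccbbaa'
  #15 SA[15]=10  'ccbbaa'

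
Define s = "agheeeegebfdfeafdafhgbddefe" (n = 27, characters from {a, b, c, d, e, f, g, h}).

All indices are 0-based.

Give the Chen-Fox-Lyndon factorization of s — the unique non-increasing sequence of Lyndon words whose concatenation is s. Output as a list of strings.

["agheeeegebfdfe", "afdafhgbddefe"]

emit factor 1: 'agheeeegebfdfe' (i=0, period=14)
emit factor 2: 'afdafhgbddefe' (i=14, period=13)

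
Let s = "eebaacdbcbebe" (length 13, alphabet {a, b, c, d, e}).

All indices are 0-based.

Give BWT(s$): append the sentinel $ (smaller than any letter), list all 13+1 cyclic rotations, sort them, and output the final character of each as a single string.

rank  rotation        last
    0  $eebaacdbcbebe  e
    1  aacdbcbebe$eeb  b
    2  acdbcbebe$eeba  a
    3  baacdbcbebe$ee  e
    4  bcbebe$eebaacd  d
    5  be$eebaacdbcbe  e
    6  bebe$eebaacdbc  c
    7  cbebe$eebaacdb  b
    8  cdbcbebe$eebaa  a
    9  dbcbebe$eebaac  c
   10  e$eebaacdbcbeb  b
   11  ebaacdbcbebe$e  e
   12  ebe$eebaacdbcb  b
   13  eebaacdbcbebe$  $

ebaedecbacbeb$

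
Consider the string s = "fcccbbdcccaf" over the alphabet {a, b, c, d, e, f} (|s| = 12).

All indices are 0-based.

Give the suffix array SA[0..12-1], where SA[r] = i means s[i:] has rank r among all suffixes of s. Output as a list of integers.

rank | idx | suffix
   0 |  10 | af
   1 |   4 | bbdcccaf
   2 |   5 | bdcccaf
   3 |   9 | caf
   4 |   3 | cbbdcccaf
   5 |   8 | ccaf
   6 |   2 | ccbbdcccaf
   7 |   7 | cccaf
   8 |   1 | cccbbdcccaf
   9 |   6 | dcccaf
  10 |  11 | f
  11 |   0 | fcccbbdcccaf

[10, 4, 5, 9, 3, 8, 2, 7, 1, 6, 11, 0]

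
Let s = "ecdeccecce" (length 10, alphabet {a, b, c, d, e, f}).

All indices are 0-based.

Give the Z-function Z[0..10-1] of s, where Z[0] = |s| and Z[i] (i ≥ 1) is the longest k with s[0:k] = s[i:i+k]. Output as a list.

Z[0]=10
i=1: i≥r, start 0; Z[1]=0
i=2: i≥r, start 0; Z[2]=0
i=3: i≥r, start 0; Z[3]=2 extend→box=[3,5)
i=4: min(r-i=1, Z[1]=0)=0; Z[4]=0
i=5: i≥r, start 0; Z[5]=0
i=6: i≥r, start 0; Z[6]=2 extend→box=[6,8)
i=7: min(r-i=1, Z[1]=0)=0; Z[7]=0
i=8: i≥r, start 0; Z[8]=0
i=9: i≥r, start 0; Z[9]=1 extend→box=[9,10)

[10, 0, 0, 2, 0, 0, 2, 0, 0, 1]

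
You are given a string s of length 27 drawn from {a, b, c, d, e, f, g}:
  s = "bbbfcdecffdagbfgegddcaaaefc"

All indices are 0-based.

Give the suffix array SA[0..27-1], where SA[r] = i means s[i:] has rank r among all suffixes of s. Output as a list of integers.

[21, 22, 23, 11, 0, 1, 2, 13, 26, 20, 4, 7, 10, 19, 18, 5, 6, 24, 16, 25, 3, 9, 8, 14, 12, 17, 15]

sorted suffixes:
  #0 SA[0]=21  'aaaefc'
  #1 SA[1]=22  'aaefc'
  #2 SA[2]=23  'aefc'
  #3 SA[3]=11  'agbfgegddcaaaefc'
  #4 SA[4]=0  'bbbfcdecffdagbfgegddcaaaefc'
  #5 SA[5]=1  'bbfcdecffdagbfgegddcaaaefc'
  #6 SA[6]=2  'bfcdecffdagbfgegddcaaaefc'
  #7 SA[7]=13  'bfgegddcaaaefc'
  #8 SA[8]=26  'c'
  #9 SA[9]=20  'caaaefc'
  #10 SA[10]=4  'cdecffdagbfgegddcaaaefc'
  #11 SA[11]=7  'cffdagbfgegddcaaaefc'
  #12 SA[12]=10  'dagbfgegddcaaaefc'
  #13 SA[13]=19  'dcaaaefc'
  #14 SA[14]=18  'ddcaaaefc'
  #15 SA[15]=5  'decffdagbfgegddcaaaefc'
  #16 SA[16]=6  'ecffdagbfgegddcaaaefc'
  #17 SA[17]=24  'efc'
  #18 SA[18]=16  'egddcaaaefc'
  #19 SA[19]=25  'fc'
  #20 SA[20]=3  'fcdecffdagbfgegddcaaaefc'
  #21 SA[21]=9  'fdagbfgegddcaaaefc'
  #22 SA[22]=8  'ffdagbfgegddcaaaefc'
  #23 SA[23]=14  'fgegddcaaaefc'
  #24 SA[24]=12  'gbfgegddcaaaefc'
  #25 SA[25]=17  'gddcaaaefc'
  #26 SA[26]=15  'gegddcaaaefc'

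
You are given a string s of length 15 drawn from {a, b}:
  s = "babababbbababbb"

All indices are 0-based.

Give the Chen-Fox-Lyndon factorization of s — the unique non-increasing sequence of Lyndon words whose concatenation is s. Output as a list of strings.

emit factor 1: 'b' (i=0, period=1)
emit factor 2: 'abababbbababbb' (i=1, period=14)

["b", "abababbbababbb"]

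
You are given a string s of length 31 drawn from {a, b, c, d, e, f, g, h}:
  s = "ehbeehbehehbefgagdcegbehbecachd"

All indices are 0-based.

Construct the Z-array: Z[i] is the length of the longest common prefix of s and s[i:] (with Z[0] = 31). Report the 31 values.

[31, 0, 0, 1, 4, 0, 0, 2, 0, 4, 0, 0, 1, 0, 0, 0, 0, 0, 0, 1, 0, 0, 4, 0, 0, 1, 0, 0, 0, 0, 0]

Z[0]=31
i=1: i≥r, start 0; Z[1]=0
i=2: i≥r, start 0; Z[2]=0
i=3: i≥r, start 0; Z[3]=1 scan→box=[3,4)
i=4: i≥r, start 0; Z[4]=4 scan→box=[4,8)
i=5: min(r-i=3, Z[1]=0)=0; Z[5]=0
i=6: min(r-i=2, Z[2]=0)=0; Z[6]=0
i=7: min(r-i=1, Z[3]=1)=1; Z[7]=2 scan→box=[7,9)
i=8: min(r-i=1, Z[1]=0)=0; Z[8]=0
i=9: i≥r, start 0; Z[9]=4 scan→box=[9,13)
i=10: min(r-i=3, Z[1]=0)=0; Z[10]=0
i=11: min(r-i=2, Z[2]=0)=0; Z[11]=0
i=12: min(r-i=1, Z[3]=1)=1; Z[12]=1
i=13: i≥r, start 0; Z[13]=0
i=14: i≥r, start 0; Z[14]=0
i=15: i≥r, start 0; Z[15]=0
i=16: i≥r, start 0; Z[16]=0
i=17: i≥r, start 0; Z[17]=0
i=18: i≥r, start 0; Z[18]=0
i=19: i≥r, start 0; Z[19]=1 scan→box=[19,20)
i=20: i≥r, start 0; Z[20]=0
i=21: i≥r, start 0; Z[21]=0
i=22: i≥r, start 0; Z[22]=4 scan→box=[22,26)
i=23: min(r-i=3, Z[1]=0)=0; Z[23]=0
i=24: min(r-i=2, Z[2]=0)=0; Z[24]=0
i=25: min(r-i=1, Z[3]=1)=1; Z[25]=1
i=26: i≥r, start 0; Z[26]=0
i=27: i≥r, start 0; Z[27]=0
i=28: i≥r, start 0; Z[28]=0
i=29: i≥r, start 0; Z[29]=0
i=30: i≥r, start 0; Z[30]=0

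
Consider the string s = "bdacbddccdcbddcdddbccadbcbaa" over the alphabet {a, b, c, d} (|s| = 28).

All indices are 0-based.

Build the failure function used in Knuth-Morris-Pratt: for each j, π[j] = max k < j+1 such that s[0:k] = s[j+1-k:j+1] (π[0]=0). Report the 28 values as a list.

[0, 0, 0, 0, 1, 2, 0, 0, 0, 0, 0, 1, 2, 0, 0, 0, 0, 0, 1, 0, 0, 0, 0, 1, 0, 1, 0, 0]

π[0] = 0
j=1 s[j]='d': π[1]=0 (border '')
j=2 s[j]='a': π[2]=0 (border '')
j=3 s[j]='c': π[3]=0 (border '')
j=4 s[j]='b': π[4]=1 (border 'b')
j=5 s[j]='d': π[5]=2 (border 'bd')
j=6 s[j]='d': k: 2→0; π[6]=0 (border '')
j=7 s[j]='c': π[7]=0 (border '')
j=8 s[j]='c': π[8]=0 (border '')
j=9 s[j]='d': π[9]=0 (border '')
j=10 s[j]='c': π[10]=0 (border '')
j=11 s[j]='b': π[11]=1 (border 'b')
j=12 s[j]='d': π[12]=2 (border 'bd')
j=13 s[j]='d': k: 2→0; π[13]=0 (border '')
j=14 s[j]='c': π[14]=0 (border '')
j=15 s[j]='d': π[15]=0 (border '')
j=16 s[j]='d': π[16]=0 (border '')
j=17 s[j]='d': π[17]=0 (border '')
j=18 s[j]='b': π[18]=1 (border 'b')
j=19 s[j]='c': k: 1→0; π[19]=0 (border '')
j=20 s[j]='c': π[20]=0 (border '')
j=21 s[j]='a': π[21]=0 (border '')
j=22 s[j]='d': π[22]=0 (border '')
j=23 s[j]='b': π[23]=1 (border 'b')
j=24 s[j]='c': k: 1→0; π[24]=0 (border '')
j=25 s[j]='b': π[25]=1 (border 'b')
j=26 s[j]='a': k: 1→0; π[26]=0 (border '')
j=27 s[j]='a': π[27]=0 (border '')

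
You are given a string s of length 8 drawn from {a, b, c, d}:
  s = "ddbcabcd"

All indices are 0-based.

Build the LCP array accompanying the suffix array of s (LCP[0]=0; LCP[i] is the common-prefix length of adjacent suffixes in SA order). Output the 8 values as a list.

[0, 0, 2, 0, 1, 0, 1, 1]

rank | idx | suffix
   0 |   4 | abcd
   1 |   2 | bcabcd
   2 |   5 | bcd
   3 |   3 | cabcd
   4 |   6 | cd
   5 |   7 | d
   6 |   1 | dbcabcd
   7 |   0 | ddbcabcd

SA = [4, 2, 5, 3, 6, 7, 1, 0]
rank  pair      lcp
   1  s[4:],s[2:]  0  ''
   2  s[2:],s[5:]  2  'bc'
   3  s[5:],s[3:]  0  ''
   4  s[3:],s[6:]  1  'c'
   5  s[6:],s[7:]  0  ''
   6  s[7:],s[1:]  1  'd'
   7  s[1:],s[0:]  1  'd'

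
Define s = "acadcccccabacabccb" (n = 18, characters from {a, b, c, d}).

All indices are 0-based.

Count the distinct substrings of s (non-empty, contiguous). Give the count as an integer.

144

rank→(start, suffix):
  0 → (9, 'abacabccb')
  1 → (13, 'abccb')
  2 → (11, 'acabccb')
  3 → (0, 'acadcccccabacabccb')
  4 → (2, 'adcccccabacabccb')
  5 → (17, 'b')
  6 → (10, 'bacabccb')
  7 → (14, 'bccb')
  8 → (8, 'cabacabccb')
  9 → (12, 'cabccb')
  10 → (1, 'cadcccccabacabccb')
  11 → (16, 'cb')
  12 → (7, 'ccabacabccb')
  13 → (15, 'ccb')
  14 → (6, 'cccabacabccb')
  15 → (5, 'ccccabacabccb')
  16 → (4, 'cccccabacabccb')
  17 → (3, 'dcccccabacabccb')

SA = [9, 13, 11, 0, 2, 17, 10, 14, 8, 12, 1, 16, 7, 15, 6, 5, 4, 3]
rank  pair      lcp
   1  s[9:],s[13:]  2  'ab'
   2  s[13:],s[11:]  1  'a'
   3  s[11:],s[0:]  3  'aca'
   4  s[0:],s[2:]  1  'a'
   5  s[2:],s[17:]  0  ''
   6  s[17:],s[10:]  1  'b'
   7  s[10:],s[14:]  1  'b'
   8  s[14:],s[8:]  0  ''
   9  s[8:],s[12:]  3  'cab'
  10  s[12:],s[1:]  2  'ca'
  11  s[1:],s[16:]  1  'c'
  12  s[16:],s[7:]  1  'c'
  13  s[7:],s[15:]  2  'cc'
  14  s[15:],s[6:]  2  'cc'
  15  s[6:],s[5:]  3  'ccc'
  16  s[5:],s[4:]  4  'cccc'
  17  s[4:],s[3:]  0  ''

n(n+1)/2 = 18·19/2 = 171
Σ LCP = 0 + 2 + 1 + 3 + 1 + 0 + 1 + 1 + 0 + 3 + 2 + 1 + 1 + 2 + 2 + 3 + 4 + 0 = 27
distinct = 171 − 27 = 144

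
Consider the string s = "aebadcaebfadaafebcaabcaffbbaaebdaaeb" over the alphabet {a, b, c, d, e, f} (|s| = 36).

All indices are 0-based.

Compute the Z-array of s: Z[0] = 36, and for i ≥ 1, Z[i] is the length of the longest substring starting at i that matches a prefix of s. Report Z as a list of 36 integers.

Z[0]=36
i=1: outside box; Z[1]=0
i=2: outside box; Z[2]=0
i=3: outside box; Z[3]=1 extend→box=[3,4)
i=4: outside box; Z[4]=0
i=5: outside box; Z[5]=0
i=6: outside box; Z[6]=3 extend→box=[6,9)
i=7: min(r-i=2, Z[1]=0)=0; Z[7]=0
i=8: min(r-i=1, Z[2]=0)=0; Z[8]=0
i=9: outside box; Z[9]=0
i=10: outside box; Z[10]=1 extend→box=[10,11)
i=11: outside box; Z[11]=0
i=12: outside box; Z[12]=1 extend→box=[12,13)
i=13: outside box; Z[13]=1 extend→box=[13,14)
i=14: outside box; Z[14]=0
i=15: outside box; Z[15]=0
i=16: outside box; Z[16]=0
i=17: outside box; Z[17]=0
i=18: outside box; Z[18]=1 extend→box=[18,19)
i=19: outside box; Z[19]=1 extend→box=[19,20)
i=20: outside box; Z[20]=0
i=21: outside box; Z[21]=0
i=22: outside box; Z[22]=1 extend→box=[22,23)
i=23: outside box; Z[23]=0
i=24: outside box; Z[24]=0
i=25: outside box; Z[25]=0
i=26: outside box; Z[26]=0
i=27: outside box; Z[27]=1 extend→box=[27,28)
i=28: outside box; Z[28]=3 extend→box=[28,31)
i=29: min(r-i=2, Z[1]=0)=0; Z[29]=0
i=30: min(r-i=1, Z[2]=0)=0; Z[30]=0
i=31: outside box; Z[31]=0
i=32: outside box; Z[32]=1 extend→box=[32,33)
i=33: outside box; Z[33]=3 extend→box=[33,36)
i=34: min(r-i=2, Z[1]=0)=0; Z[34]=0
i=35: min(r-i=1, Z[2]=0)=0; Z[35]=0

[36, 0, 0, 1, 0, 0, 3, 0, 0, 0, 1, 0, 1, 1, 0, 0, 0, 0, 1, 1, 0, 0, 1, 0, 0, 0, 0, 1, 3, 0, 0, 0, 1, 3, 0, 0]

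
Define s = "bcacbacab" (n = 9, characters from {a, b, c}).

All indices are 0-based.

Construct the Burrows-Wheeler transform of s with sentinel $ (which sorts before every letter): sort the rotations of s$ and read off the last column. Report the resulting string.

rank  rotation    last
    0  $bcacbacab  b
    1  ab$bcacbac  c
    2  acab$bcacb  b
    3  acbacab$bc  c
    4  b$bcacbaca  a
    5  bacab$bcac  c
    6  bcacbacab$  $
    7  cab$bcacba  a
    8  cacbacab$b  b
    9  cbacab$bca  a

bcbcac$aba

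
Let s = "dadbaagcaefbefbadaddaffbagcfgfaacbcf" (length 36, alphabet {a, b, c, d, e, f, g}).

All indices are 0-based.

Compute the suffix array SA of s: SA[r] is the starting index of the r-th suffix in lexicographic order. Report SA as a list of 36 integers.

[30, 4, 31, 15, 1, 17, 8, 20, 5, 24, 3, 14, 23, 33, 11, 7, 32, 34, 26, 0, 16, 19, 2, 18, 12, 9, 35, 29, 13, 22, 10, 21, 27, 6, 25, 28]

sorted suffixes:
  #0 SA[0]=30  'aacbcf'
  #1 SA[1]=4  'aagcaefbefbadaddaffbagcfgfaacbcf'
  #2 SA[2]=31  'acbcf'
  #3 SA[3]=15  'adaddaffbagcfgfaacbcf'
  #4 SA[4]=1  'adbaagcaefbefbadaddaffbagcfgfaacbcf'
  #5 SA[5]=17  'addaffbagcfgfaacbcf'
  #6 SA[6]=8  'aefbefbadaddaffbagcfgfaacbcf'
  #7 SA[7]=20  'affbagcfgfaacbcf'
  #8 SA[8]=5  'agcaefbefbadaddaffbagcfgfaacbcf'
  #9 SA[9]=24  'agcfgfaacbcf'
  #10 SA[10]=3  'baagcaefbefbadaddaffbagcfgfaacbcf'
  #11 SA[11]=14  'badaddaffbagcfgfaacbcf'
  #12 SA[12]=23  'bagcfgfaacbcf'
  #13 SA[13]=33  'bcf'
  #14 SA[14]=11  'befbadaddaffbagcfgfaacbcf'
  #15 SA[15]=7  'caefbefbadaddaffbagcfgfaacbcf'
  #16 SA[16]=32  'cbcf'
  #17 SA[17]=34  'cf'
  #18 SA[18]=26  'cfgfaacbcf'
  #19 SA[19]=0  'dadbaagcaefbefbadaddaffbagcfgfaacbcf'
  #20 SA[20]=16  'daddaffbagcfgfaacbcf'
  #21 SA[21]=19  'daffbagcfgfaacbcf'
  #22 SA[22]=2  'dbaagcaefbefbadaddaffbagcfgfaacbcf'
  #23 SA[23]=18  'ddaffbagcfgfaacbcf'
  #24 SA[24]=12  'efbadaddaffbagcfgfaacbcf'
  #25 SA[25]=9  'efbefbadaddaffbagcfgfaacbcf'
  #26 SA[26]=35  'f'
  #27 SA[27]=29  'faacbcf'
  #28 SA[28]=13  'fbadaddaffbagcfgfaacbcf'
  #29 SA[29]=22  'fbagcfgfaacbcf'
  #30 SA[30]=10  'fbefbadaddaffbagcfgfaacbcf'
  #31 SA[31]=21  'ffbagcfgfaacbcf'
  #32 SA[32]=27  'fgfaacbcf'
  #33 SA[33]=6  'gcaefbefbadaddaffbagcfgfaacbcf'
  #34 SA[34]=25  'gcfgfaacbcf'
  #35 SA[35]=28  'gfaacbcf'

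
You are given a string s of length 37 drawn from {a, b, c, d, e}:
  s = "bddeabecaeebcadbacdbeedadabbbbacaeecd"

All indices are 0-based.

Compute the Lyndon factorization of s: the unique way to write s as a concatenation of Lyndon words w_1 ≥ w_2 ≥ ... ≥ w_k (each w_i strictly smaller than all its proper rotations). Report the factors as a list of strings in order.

["bdde", "abecaeebcadbacdbeedad", "abbbbacaeecd"]

emit factor 1: 'bdde' (i=0, period=4)
emit factor 2: 'abecaeebcadbacdbeedad' (i=4, period=21)
emit factor 3: 'abbbbacaeecd' (i=25, period=12)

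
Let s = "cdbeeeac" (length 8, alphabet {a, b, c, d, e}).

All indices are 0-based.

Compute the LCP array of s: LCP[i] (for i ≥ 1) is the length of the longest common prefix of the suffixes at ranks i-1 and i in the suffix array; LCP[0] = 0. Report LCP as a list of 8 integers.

[0, 0, 0, 1, 0, 0, 1, 2]

rank | idx | suffix
   0 |   6 | ac
   1 |   2 | beeeac
   2 |   7 | c
   3 |   0 | cdbeeeac
   4 |   1 | dbeeeac
   5 |   5 | eac
   6 |   4 | eeac
   7 |   3 | eeeac

SA = [6, 2, 7, 0, 1, 5, 4, 3]
[i] adj suffixes → lcp
  [1] 6/2 → 0 ('')
  [2] 2/7 → 0 ('')
  [3] 7/0 → 1 ('c')
  [4] 0/1 → 0 ('')
  [5] 1/5 → 0 ('')
  [6] 5/4 → 1 ('e')
  [7] 4/3 → 2 ('ee')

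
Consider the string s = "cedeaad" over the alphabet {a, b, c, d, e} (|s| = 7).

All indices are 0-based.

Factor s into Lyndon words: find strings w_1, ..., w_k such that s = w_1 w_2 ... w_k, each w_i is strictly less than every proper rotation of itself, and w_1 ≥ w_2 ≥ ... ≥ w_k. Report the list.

emit factor 1: 'cede' (i=0, period=4)
emit factor 2: 'aad' (i=4, period=3)

["cede", "aad"]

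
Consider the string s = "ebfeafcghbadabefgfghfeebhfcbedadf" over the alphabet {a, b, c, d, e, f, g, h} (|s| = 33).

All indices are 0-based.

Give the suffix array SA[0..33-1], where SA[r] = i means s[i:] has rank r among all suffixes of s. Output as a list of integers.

rank→(start, suffix):
  0 → (12, 'abefgfghfeebhfcbedadf')
  1 → (10, 'adabefgfghfeebhfcbedadf')
  2 → (30, 'adf')
  3 → (4, 'afcghbadabefgfghfeebhfcbedadf')
  4 → (9, 'badabefgfghfeebhfcbedadf')
  5 → (27, 'bedadf')
  6 → (13, 'befgfghfeebhfcbedadf')
  7 → (1, 'bfeafcghbadabefgfghfeebhfcbedadf')
  8 → (23, 'bhfcbedadf')
  9 → (26, 'cbedadf')
  10 → (6, 'cghbadabefgfghfeebhfcbedadf')
  11 → (11, 'dabefgfghfeebhfcbedadf')
  12 → (29, 'dadf')
  13 → (31, 'df')
  14 → (3, 'eafcghbadabefgfghfeebhfcbedadf')
  15 → (0, 'ebfeafcghbadabefgfghfeebhfcbedadf')
  16 → (22, 'ebhfcbedadf')
  17 → (28, 'edadf')
  18 → (21, 'eebhfcbedadf')
  19 → (14, 'efgfghfeebhfcbedadf')
  20 → (32, 'f')
  21 → (25, 'fcbedadf')
  22 → (5, 'fcghbadabefgfghfeebhfcbedadf')
  23 → (2, 'feafcghbadabefgfghfeebhfcbedadf')
  24 → (20, 'feebhfcbedadf')
  25 → (15, 'fgfghfeebhfcbedadf')
  26 → (17, 'fghfeebhfcbedadf')
  27 → (16, 'gfghfeebhfcbedadf')
  28 → (7, 'ghbadabefgfghfeebhfcbedadf')
  29 → (18, 'ghfeebhfcbedadf')
  30 → (8, 'hbadabefgfghfeebhfcbedadf')
  31 → (24, 'hfcbedadf')
  32 → (19, 'hfeebhfcbedadf')

[12, 10, 30, 4, 9, 27, 13, 1, 23, 26, 6, 11, 29, 31, 3, 0, 22, 28, 21, 14, 32, 25, 5, 2, 20, 15, 17, 16, 7, 18, 8, 24, 19]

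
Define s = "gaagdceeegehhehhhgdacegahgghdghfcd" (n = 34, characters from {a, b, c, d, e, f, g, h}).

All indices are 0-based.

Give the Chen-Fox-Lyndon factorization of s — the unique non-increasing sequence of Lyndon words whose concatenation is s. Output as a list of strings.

["g", "aagdceeegehhehhhgdacegahgghdghfcd"]

emit factor 1: 'g' (i=0, period=1)
emit factor 2: 'aagdceeegehhehhhgdacegahgghdghfcd' (i=1, period=33)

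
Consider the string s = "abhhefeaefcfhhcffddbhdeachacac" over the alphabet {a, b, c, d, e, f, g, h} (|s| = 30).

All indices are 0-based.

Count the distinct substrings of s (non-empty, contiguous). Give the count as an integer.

rank | idx | suffix
   0 |   0 | abhhefeaefcfhhcffddbhdeachacac
   1 |  28 | ac
   2 |  26 | acac
   3 |  23 | achacac
   4 |   7 | aefcfhhcffddbhdeachacac
   5 |  19 | bhdeachacac
   6 |   1 | bhhefeaefcfhhcffddbhdeachacac
   7 |  29 | c
   8 |  27 | cac
   9 |  14 | cffddbhdeachacac
  10 |  10 | cfhhcffddbhdeachacac
  11 |  24 | chacac
  12 |  18 | dbhdeachacac
  13 |  17 | ddbhdeachacac
  14 |  21 | deachacac
  15 |  22 | eachacac
  16 |   6 | eaefcfhhcffddbhdeachacac
  17 |   8 | efcfhhcffddbhdeachacac
  18 |   4 | efeaefcfhhcffddbhdeachacac
  19 |   9 | fcfhhcffddbhdeachacac
  20 |  16 | fddbhdeachacac
  21 |   5 | feaefcfhhcffddbhdeachacac
  22 |  15 | ffddbhdeachacac
  23 |  11 | fhhcffddbhdeachacac
  24 |  25 | hacac
  25 |  13 | hcffddbhdeachacac
  26 |  20 | hdeachacac
  27 |   3 | hefeaefcfhhcffddbhdeachacac
  28 |  12 | hhcffddbhdeachacac
  29 |   2 | hhefeaefcfhhcffddbhdeachacac

SA = [0, 28, 26, 23, 7, 19, 1, 29, 27, 14, 10, 24, 18, 17, 21, 22, 6, 8, 4, 9, 16, 5, 15, 11, 25, 13, 20, 3, 12, 2]
i: (SA[i-1],SA[i]) lcp shared
  1: (0,28) 1 'a'
  2: (28,26) 2 'ac'
  3: (26,23) 2 'ac'
  4: (23,7) 1 'a'
  5: (7,19) 0 ''
  6: (19,1) 2 'bh'
  7: (1,29) 0 ''
  8: (29,27) 1 'c'
  9: (27,14) 1 'c'
  10: (14,10) 2 'cf'
  11: (10,24) 1 'c'
  12: (24,18) 0 ''
  13: (18,17) 1 'd'
  14: (17,21) 1 'd'
  15: (21,22) 0 ''
  16: (22,6) 2 'ea'
  17: (6,8) 1 'e'
  18: (8,4) 2 'ef'
  19: (4,9) 0 ''
  20: (9,16) 1 'f'
  21: (16,5) 1 'f'
  22: (5,15) 1 'f'
  23: (15,11) 1 'f'
  24: (11,25) 0 ''
  25: (25,13) 1 'h'
  26: (13,20) 1 'h'
  27: (20,3) 1 'h'
  28: (3,12) 1 'h'
  29: (12,2) 2 'hh'

n(n+1)/2 = 30·31/2 = 465
Σ LCP = 0 + 1 + 2 + 2 + 1 + 0 + 2 + 0 + 1 + 1 + 2 + 1 + 0 + 1 + 1 + 0 + 2 + 1 + 2 + 0 + 1 + 1 + 1 + 1 + 0 + 1 + 1 + 1 + 1 + 2 = 30
distinct = 465 − 30 = 435

435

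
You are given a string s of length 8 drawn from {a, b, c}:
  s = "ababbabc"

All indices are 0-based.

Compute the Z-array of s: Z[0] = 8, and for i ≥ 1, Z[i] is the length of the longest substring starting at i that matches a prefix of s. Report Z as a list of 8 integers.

[8, 0, 2, 0, 0, 2, 0, 0]

Z[0]=8
i=1: fresh scan; Z[1]=0
i=2: fresh scan; Z[2]=2 extend→box=[2,4)
i=3: min(r-i=1, Z[1]=0)=0; Z[3]=0
i=4: fresh scan; Z[4]=0
i=5: fresh scan; Z[5]=2 extend→box=[5,7)
i=6: min(r-i=1, Z[1]=0)=0; Z[6]=0
i=7: fresh scan; Z[7]=0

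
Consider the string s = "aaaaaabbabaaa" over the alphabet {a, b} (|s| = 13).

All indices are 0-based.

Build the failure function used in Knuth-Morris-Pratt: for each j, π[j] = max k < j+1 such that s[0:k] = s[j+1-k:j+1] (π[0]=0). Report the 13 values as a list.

[0, 1, 2, 3, 4, 5, 0, 0, 1, 0, 1, 2, 3]

π[0] = 0
j=1 s[j]='a': π[1]=1 (border 'a')
j=2 s[j]='a': π[2]=2 (border 'aa')
j=3 s[j]='a': π[3]=3 (border 'aaa')
j=4 s[j]='a': π[4]=4 (border 'aaaa')
j=5 s[j]='a': π[5]=5 (border 'aaaaa')
j=6 s[j]='b': k: 5→4→3→2→1→0; π[6]=0 (border '')
j=7 s[j]='b': π[7]=0 (border '')
j=8 s[j]='a': π[8]=1 (border 'a')
j=9 s[j]='b': k: 1→0; π[9]=0 (border '')
j=10 s[j]='a': π[10]=1 (border 'a')
j=11 s[j]='a': π[11]=2 (border 'aa')
j=12 s[j]='a': π[12]=3 (border 'aaa')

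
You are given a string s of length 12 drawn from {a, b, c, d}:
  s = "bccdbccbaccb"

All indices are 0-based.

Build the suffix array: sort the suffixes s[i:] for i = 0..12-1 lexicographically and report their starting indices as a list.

rank | idx | suffix
   0 |   8 | accb
   1 |  11 | b
   2 |   7 | baccb
   3 |   4 | bccbaccb
   4 |   0 | bccdbccbaccb
   5 |  10 | cb
   6 |   6 | cbaccb
   7 |   9 | ccb
   8 |   5 | ccbaccb
   9 |   1 | ccdbccbaccb
  10 |   2 | cdbccbaccb
  11 |   3 | dbccbaccb

[8, 11, 7, 4, 0, 10, 6, 9, 5, 1, 2, 3]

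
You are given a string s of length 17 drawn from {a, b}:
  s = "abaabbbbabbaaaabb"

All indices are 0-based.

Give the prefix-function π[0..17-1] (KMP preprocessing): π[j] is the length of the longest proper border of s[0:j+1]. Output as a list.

[0, 0, 1, 1, 2, 0, 0, 0, 1, 2, 0, 1, 1, 1, 1, 2, 0]

π[0] = 0
j=1 s[j]='b': π[1]=0 (border '')
j=2 s[j]='a': π[2]=1 (border 'a')
j=3 s[j]='a': k: 1→0; π[3]=1 (border 'a')
j=4 s[j]='b': π[4]=2 (border 'ab')
j=5 s[j]='b': k: 2→0; π[5]=0 (border '')
j=6 s[j]='b': π[6]=0 (border '')
j=7 s[j]='b': π[7]=0 (border '')
j=8 s[j]='a': π[8]=1 (border 'a')
j=9 s[j]='b': π[9]=2 (border 'ab')
j=10 s[j]='b': k: 2→0; π[10]=0 (border '')
j=11 s[j]='a': π[11]=1 (border 'a')
j=12 s[j]='a': k: 1→0; π[12]=1 (border 'a')
j=13 s[j]='a': k: 1→0; π[13]=1 (border 'a')
j=14 s[j]='a': k: 1→0; π[14]=1 (border 'a')
j=15 s[j]='b': π[15]=2 (border 'ab')
j=16 s[j]='b': k: 2→0; π[16]=0 (border '')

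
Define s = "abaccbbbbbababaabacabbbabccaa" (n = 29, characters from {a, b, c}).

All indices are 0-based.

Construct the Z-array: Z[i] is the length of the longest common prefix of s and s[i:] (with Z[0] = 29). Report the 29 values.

Z[0]=29
i=1: fresh scan; Z[1]=0
i=2: fresh scan; Z[2]=1 grow→box=[2,3)
i=3: fresh scan; Z[3]=0
i=4: fresh scan; Z[4]=0
i=5: fresh scan; Z[5]=0
i=6: fresh scan; Z[6]=0
i=7: fresh scan; Z[7]=0
i=8: fresh scan; Z[8]=0
i=9: fresh scan; Z[9]=0
i=10: fresh scan; Z[10]=3 grow→box=[10,13)
i=11: min(r-i=2, Z[1]=0)=0; Z[11]=0
i=12: min(r-i=1, Z[2]=1)=1; Z[12]=3 grow→box=[12,15)
i=13: min(r-i=2, Z[1]=0)=0; Z[13]=0
i=14: min(r-i=1, Z[2]=1)=1; Z[14]=1
i=15: fresh scan; Z[15]=4 grow→box=[15,19)
i=16: min(r-i=3, Z[1]=0)=0; Z[16]=0
i=17: min(r-i=2, Z[2]=1)=1; Z[17]=1
i=18: min(r-i=1, Z[3]=0)=0; Z[18]=0
i=19: fresh scan; Z[19]=2 grow→box=[19,21)
i=20: min(r-i=1, Z[1]=0)=0; Z[20]=0
i=21: fresh scan; Z[21]=0
i=22: fresh scan; Z[22]=0
i=23: fresh scan; Z[23]=2 grow→box=[23,25)
i=24: min(r-i=1, Z[1]=0)=0; Z[24]=0
i=25: fresh scan; Z[25]=0
i=26: fresh scan; Z[26]=0
i=27: fresh scan; Z[27]=1 grow→box=[27,28)
i=28: fresh scan; Z[28]=1 grow→box=[28,29)

[29, 0, 1, 0, 0, 0, 0, 0, 0, 0, 3, 0, 3, 0, 1, 4, 0, 1, 0, 2, 0, 0, 0, 2, 0, 0, 0, 1, 1]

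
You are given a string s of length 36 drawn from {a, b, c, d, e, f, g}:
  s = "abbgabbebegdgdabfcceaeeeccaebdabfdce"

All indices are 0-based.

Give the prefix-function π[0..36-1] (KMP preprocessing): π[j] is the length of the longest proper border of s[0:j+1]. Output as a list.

π[0] = 0
j=1 s[j]='b': π[1]=0 (border '')
j=2 s[j]='b': π[2]=0 (border '')
j=3 s[j]='g': π[3]=0 (border '')
j=4 s[j]='a': π[4]=1 (border 'a')
j=5 s[j]='b': π[5]=2 (border 'ab')
j=6 s[j]='b': π[6]=3 (border 'abb')
j=7 s[j]='e': k: 3→0; π[7]=0 (border '')
j=8 s[j]='b': π[8]=0 (border '')
j=9 s[j]='e': π[9]=0 (border '')
j=10 s[j]='g': π[10]=0 (border '')
j=11 s[j]='d': π[11]=0 (border '')
j=12 s[j]='g': π[12]=0 (border '')
j=13 s[j]='d': π[13]=0 (border '')
j=14 s[j]='a': π[14]=1 (border 'a')
j=15 s[j]='b': π[15]=2 (border 'ab')
j=16 s[j]='f': k: 2→0; π[16]=0 (border '')
j=17 s[j]='c': π[17]=0 (border '')
j=18 s[j]='c': π[18]=0 (border '')
j=19 s[j]='e': π[19]=0 (border '')
j=20 s[j]='a': π[20]=1 (border 'a')
j=21 s[j]='e': k: 1→0; π[21]=0 (border '')
j=22 s[j]='e': π[22]=0 (border '')
j=23 s[j]='e': π[23]=0 (border '')
j=24 s[j]='c': π[24]=0 (border '')
j=25 s[j]='c': π[25]=0 (border '')
j=26 s[j]='a': π[26]=1 (border 'a')
j=27 s[j]='e': k: 1→0; π[27]=0 (border '')
j=28 s[j]='b': π[28]=0 (border '')
j=29 s[j]='d': π[29]=0 (border '')
j=30 s[j]='a': π[30]=1 (border 'a')
j=31 s[j]='b': π[31]=2 (border 'ab')
j=32 s[j]='f': k: 2→0; π[32]=0 (border '')
j=33 s[j]='d': π[33]=0 (border '')
j=34 s[j]='c': π[34]=0 (border '')
j=35 s[j]='e': π[35]=0 (border '')

[0, 0, 0, 0, 1, 2, 3, 0, 0, 0, 0, 0, 0, 0, 1, 2, 0, 0, 0, 0, 1, 0, 0, 0, 0, 0, 1, 0, 0, 0, 1, 2, 0, 0, 0, 0]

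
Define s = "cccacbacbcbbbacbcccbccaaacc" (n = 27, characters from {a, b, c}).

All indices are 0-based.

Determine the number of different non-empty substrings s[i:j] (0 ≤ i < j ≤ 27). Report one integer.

324

rank→(start, suffix):
  0 → (22, 'aaacc')
  1 → (23, 'aacc')
  2 → (3, 'acbacbcbbbacbcccbccaaacc')
  3 → (6, 'acbcbbbacbcccbccaaacc')
  4 → (13, 'acbcccbccaaacc')
  5 → (24, 'acc')
  6 → (5, 'bacbcbbbacbcccbccaaacc')
  7 → (12, 'bacbcccbccaaacc')
  8 → (11, 'bbacbcccbccaaacc')
  9 → (10, 'bbbacbcccbccaaacc')
  10 → (8, 'bcbbbacbcccbccaaacc')
  11 → (19, 'bccaaacc')
  12 → (15, 'bcccbccaaacc')
  13 → (26, 'c')
  14 → (21, 'caaacc')
  15 → (2, 'cacbacbcbbbacbcccbccaaacc')
  16 → (4, 'cbacbcbbbacbcccbccaaacc')
  17 → (9, 'cbbbacbcccbccaaacc')
  18 → (7, 'cbcbbbacbcccbccaaacc')
  19 → (18, 'cbccaaacc')
  20 → (14, 'cbcccbccaaacc')
  21 → (25, 'cc')
  22 → (20, 'ccaaacc')
  23 → (1, 'ccacbacbcbbbacbcccbccaaacc')
  24 → (17, 'ccbccaaacc')
  25 → (0, 'cccacbacbcbbbacbcccbccaaacc')
  26 → (16, 'cccbccaaacc')

SA = [22, 23, 3, 6, 13, 24, 5, 12, 11, 10, 8, 19, 15, 26, 21, 2, 4, 9, 7, 18, 14, 25, 20, 1, 17, 0, 16]
[i] adj suffixes → lcp
  [1] 22/23 → 2 ('aa')
  [2] 23/3 → 1 ('a')
  [3] 3/6 → 3 ('acb')
  [4] 6/13 → 4 ('acbc')
  [5] 13/24 → 2 ('ac')
  [6] 24/5 → 0 ('')
  [7] 5/12 → 5 ('bacbc')
  [8] 12/11 → 1 ('b')
  [9] 11/10 → 2 ('bb')
  [10] 10/8 → 1 ('b')
  [11] 8/19 → 2 ('bc')
  [12] 19/15 → 3 ('bcc')
  [13] 15/26 → 0 ('')
  [14] 26/21 → 1 ('c')
  [15] 21/2 → 2 ('ca')
  [16] 2/4 → 1 ('c')
  [17] 4/9 → 2 ('cb')
  [18] 9/7 → 2 ('cb')
  [19] 7/18 → 3 ('cbc')
  [20] 18/14 → 4 ('cbcc')
  [21] 14/25 → 1 ('c')
  [22] 25/20 → 2 ('cc')
  [23] 20/1 → 3 ('cca')
  [24] 1/17 → 2 ('cc')
  [25] 17/0 → 2 ('cc')
  [26] 0/16 → 3 ('ccc')

n(n+1)/2 = 27·28/2 = 378
Σ LCP = 0 + 2 + 1 + 3 + 4 + 2 + 0 + 5 + 1 + 2 + 1 + 2 + 3 + 0 + 1 + 2 + 1 + 2 + 2 + 3 + 4 + 1 + 2 + 3 + 2 + 2 + 3 = 54
distinct = 378 − 54 = 324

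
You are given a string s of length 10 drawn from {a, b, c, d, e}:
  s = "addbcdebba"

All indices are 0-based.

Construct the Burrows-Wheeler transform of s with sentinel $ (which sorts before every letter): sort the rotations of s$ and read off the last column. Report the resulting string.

rank  rotation     last
    0  $addbcdebba  a
    1  a$addbcdebb  b
    2  addbcdebba$  $
    3  ba$addbcdeb  b
    4  bba$addbcde  e
    5  bcdebba$add  d
    6  cdebba$addb  b
    7  dbcdebba$ad  d
    8  ddbcdebba$a  a
    9  debba$addbc  c
   10  ebba$addbcd  d

ab$bedbdacd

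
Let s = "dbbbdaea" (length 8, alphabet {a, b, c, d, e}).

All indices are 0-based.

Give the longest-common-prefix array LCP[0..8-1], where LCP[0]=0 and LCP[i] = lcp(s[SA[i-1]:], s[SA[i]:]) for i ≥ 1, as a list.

[0, 1, 0, 2, 1, 0, 1, 0]

rank→(start, suffix):
  0 → (7, 'a')
  1 → (5, 'aea')
  2 → (1, 'bbbdaea')
  3 → (2, 'bbdaea')
  4 → (3, 'bdaea')
  5 → (4, 'daea')
  6 → (0, 'dbbbdaea')
  7 → (6, 'ea')

SA = [7, 5, 1, 2, 3, 4, 0, 6]
rank  pair      lcp
   1  s[7:],s[5:]  1  'a'
   2  s[5:],s[1:]  0  ''
   3  s[1:],s[2:]  2  'bb'
   4  s[2:],s[3:]  1  'b'
   5  s[3:],s[4:]  0  ''
   6  s[4:],s[0:]  1  'd'
   7  s[0:],s[6:]  0  ''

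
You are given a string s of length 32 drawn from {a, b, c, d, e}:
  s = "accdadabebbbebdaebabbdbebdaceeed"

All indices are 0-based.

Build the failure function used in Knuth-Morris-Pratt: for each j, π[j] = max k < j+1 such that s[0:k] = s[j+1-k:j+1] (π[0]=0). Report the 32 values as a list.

[0, 0, 0, 0, 1, 0, 1, 0, 0, 0, 0, 0, 0, 0, 0, 1, 0, 0, 1, 0, 0, 0, 0, 0, 0, 0, 1, 2, 0, 0, 0, 0]

π[0] = 0
j=1 s[j]='c': π[1]=0 (border '')
j=2 s[j]='c': π[2]=0 (border '')
j=3 s[j]='d': π[3]=0 (border '')
j=4 s[j]='a': π[4]=1 (border 'a')
j=5 s[j]='d': k: 1→0; π[5]=0 (border '')
j=6 s[j]='a': π[6]=1 (border 'a')
j=7 s[j]='b': k: 1→0; π[7]=0 (border '')
j=8 s[j]='e': π[8]=0 (border '')
j=9 s[j]='b': π[9]=0 (border '')
j=10 s[j]='b': π[10]=0 (border '')
j=11 s[j]='b': π[11]=0 (border '')
j=12 s[j]='e': π[12]=0 (border '')
j=13 s[j]='b': π[13]=0 (border '')
j=14 s[j]='d': π[14]=0 (border '')
j=15 s[j]='a': π[15]=1 (border 'a')
j=16 s[j]='e': k: 1→0; π[16]=0 (border '')
j=17 s[j]='b': π[17]=0 (border '')
j=18 s[j]='a': π[18]=1 (border 'a')
j=19 s[j]='b': k: 1→0; π[19]=0 (border '')
j=20 s[j]='b': π[20]=0 (border '')
j=21 s[j]='d': π[21]=0 (border '')
j=22 s[j]='b': π[22]=0 (border '')
j=23 s[j]='e': π[23]=0 (border '')
j=24 s[j]='b': π[24]=0 (border '')
j=25 s[j]='d': π[25]=0 (border '')
j=26 s[j]='a': π[26]=1 (border 'a')
j=27 s[j]='c': π[27]=2 (border 'ac')
j=28 s[j]='e': k: 2→0; π[28]=0 (border '')
j=29 s[j]='e': π[29]=0 (border '')
j=30 s[j]='e': π[30]=0 (border '')
j=31 s[j]='d': π[31]=0 (border '')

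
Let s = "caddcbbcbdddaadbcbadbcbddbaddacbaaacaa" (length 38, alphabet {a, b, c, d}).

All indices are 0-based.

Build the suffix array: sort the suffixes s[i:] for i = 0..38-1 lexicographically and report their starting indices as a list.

rank | idx | suffix
   0 |  37 | a
   1 |  36 | aa
   2 |  32 | aaacaa
   3 |  33 | aacaa
   4 |  12 | aadbcbadbcbddbaddacbaaacaa
   5 |  34 | acaa
   6 |  29 | acbaaacaa
   7 |  13 | adbcbadbcbddbaddacbaaacaa
   8 |  18 | adbcbddbaddacbaaacaa
   9 |  26 | addacbaaacaa
  10 |   1 | addcbbcbdddaadbcbadbcbddbaddacbaaacaa
  11 |  31 | baaacaa
  12 |  17 | badbcbddbaddacbaaacaa
  13 |  25 | baddacbaaacaa
  14 |   5 | bbcbdddaadbcbadbcbddbaddacbaaacaa
  15 |  15 | bcbadbcbddbaddacbaaacaa
  16 |  20 | bcbddbaddacbaaacaa
  17 |   6 | bcbdddaadbcbadbcbddbaddacbaaacaa
  18 |  22 | bddbaddacbaaacaa
  19 |   8 | bdddaadbcbadbcbddbaddacbaaacaa
  20 |  35 | caa
  21 |   0 | caddcbbcbdddaadbcbadbcbddbaddacbaaacaa
  22 |  30 | cbaaacaa
  23 |  16 | cbadbcbddbaddacbaaacaa
  24 |   4 | cbbcbdddaadbcbadbcbddbaddacbaaacaa
  25 |  21 | cbddbaddacbaaacaa
  26 |   7 | cbdddaadbcbadbcbddbaddacbaaacaa
  27 |  11 | daadbcbadbcbddbaddacbaaacaa
  28 |  28 | dacbaaacaa
  29 |  24 | dbaddacbaaacaa
  30 |  14 | dbcbadbcbddbaddacbaaacaa
  31 |  19 | dbcbddbaddacbaaacaa
  32 |   3 | dcbbcbdddaadbcbadbcbddbaddacbaaacaa
  33 |  10 | ddaadbcbadbcbddbaddacbaaacaa
  34 |  27 | ddacbaaacaa
  35 |  23 | ddbaddacbaaacaa
  36 |   2 | ddcbbcbdddaadbcbadbcbddbaddacbaaacaa
  37 |   9 | dddaadbcbadbcbddbaddacbaaacaa

[37, 36, 32, 33, 12, 34, 29, 13, 18, 26, 1, 31, 17, 25, 5, 15, 20, 6, 22, 8, 35, 0, 30, 16, 4, 21, 7, 11, 28, 24, 14, 19, 3, 10, 27, 23, 2, 9]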